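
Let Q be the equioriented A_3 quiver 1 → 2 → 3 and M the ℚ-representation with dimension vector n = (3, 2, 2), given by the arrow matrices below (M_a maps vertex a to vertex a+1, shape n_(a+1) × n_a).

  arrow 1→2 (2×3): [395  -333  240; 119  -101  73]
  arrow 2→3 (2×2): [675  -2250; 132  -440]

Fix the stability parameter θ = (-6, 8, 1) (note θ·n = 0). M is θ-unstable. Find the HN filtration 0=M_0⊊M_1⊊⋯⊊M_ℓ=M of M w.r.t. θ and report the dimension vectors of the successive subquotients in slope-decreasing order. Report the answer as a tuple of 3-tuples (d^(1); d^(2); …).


Barcode: M ≅ I[1,1], I[1,2], I[1,3], I[3,3]. HN layers by μ_θ (4 steps, strictly decreasing):
  μ^(1)=8; μ^(2)=9/2; μ^(3)=1; μ^(4)=-6

((0, 1, 0); (0, 1, 1); (0, 0, 1); (3, 0, 0))


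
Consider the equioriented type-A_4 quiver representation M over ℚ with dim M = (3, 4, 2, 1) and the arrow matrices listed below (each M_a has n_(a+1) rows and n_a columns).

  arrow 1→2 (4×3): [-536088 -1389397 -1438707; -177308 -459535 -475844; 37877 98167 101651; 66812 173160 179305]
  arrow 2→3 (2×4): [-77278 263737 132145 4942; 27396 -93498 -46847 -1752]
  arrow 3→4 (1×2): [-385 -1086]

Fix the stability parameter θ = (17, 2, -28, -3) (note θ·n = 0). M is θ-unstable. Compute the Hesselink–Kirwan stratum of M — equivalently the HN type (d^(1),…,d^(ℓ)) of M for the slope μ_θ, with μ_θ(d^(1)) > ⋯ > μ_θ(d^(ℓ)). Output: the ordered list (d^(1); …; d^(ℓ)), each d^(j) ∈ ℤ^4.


Interval decomposition of M: I[1,2], I[1,3], I[1,4], I[2,2].
HN type (ℓ=3): μ^(1)=19/2; μ^(2)=2; μ^(3)=-3

((1, 1, 0, 0); (0, 1, 0, 0); (2, 2, 2, 1))


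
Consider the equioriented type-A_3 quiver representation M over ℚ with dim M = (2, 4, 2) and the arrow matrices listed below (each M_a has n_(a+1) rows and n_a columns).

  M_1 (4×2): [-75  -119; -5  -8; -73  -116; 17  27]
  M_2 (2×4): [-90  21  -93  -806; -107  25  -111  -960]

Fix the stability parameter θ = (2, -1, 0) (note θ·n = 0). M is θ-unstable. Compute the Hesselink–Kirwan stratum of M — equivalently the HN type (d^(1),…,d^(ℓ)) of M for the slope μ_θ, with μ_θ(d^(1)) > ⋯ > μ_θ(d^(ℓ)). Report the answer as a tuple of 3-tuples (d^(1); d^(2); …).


Barcode: M ≅ I[1,3]^2, I[2,2]^2. HN layers by μ_θ (2 steps, strictly decreasing):
  μ^(1)=1/3; μ^(2)=-1

((2, 2, 2); (0, 2, 0))


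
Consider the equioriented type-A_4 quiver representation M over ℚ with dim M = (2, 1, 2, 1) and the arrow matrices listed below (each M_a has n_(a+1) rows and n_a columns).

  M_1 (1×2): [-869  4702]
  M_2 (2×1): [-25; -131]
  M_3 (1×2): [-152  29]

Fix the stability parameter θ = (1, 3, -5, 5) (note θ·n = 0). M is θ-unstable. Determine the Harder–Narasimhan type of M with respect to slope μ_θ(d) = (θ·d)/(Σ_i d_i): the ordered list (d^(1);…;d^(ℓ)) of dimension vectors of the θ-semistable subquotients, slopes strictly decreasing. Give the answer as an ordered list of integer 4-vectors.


Via rank(M_{q-1}∘⋯∘M_p): M ≅ I[1,1], I[1,4], I[3,3].
μ_θ-semistable layers: μ^(1)=5; μ^(2)=1; μ^(3)=-1/3; μ^(4)=-5

((0, 0, 0, 1); (1, 0, 0, 0); (1, 1, 1, 0); (0, 0, 1, 0))


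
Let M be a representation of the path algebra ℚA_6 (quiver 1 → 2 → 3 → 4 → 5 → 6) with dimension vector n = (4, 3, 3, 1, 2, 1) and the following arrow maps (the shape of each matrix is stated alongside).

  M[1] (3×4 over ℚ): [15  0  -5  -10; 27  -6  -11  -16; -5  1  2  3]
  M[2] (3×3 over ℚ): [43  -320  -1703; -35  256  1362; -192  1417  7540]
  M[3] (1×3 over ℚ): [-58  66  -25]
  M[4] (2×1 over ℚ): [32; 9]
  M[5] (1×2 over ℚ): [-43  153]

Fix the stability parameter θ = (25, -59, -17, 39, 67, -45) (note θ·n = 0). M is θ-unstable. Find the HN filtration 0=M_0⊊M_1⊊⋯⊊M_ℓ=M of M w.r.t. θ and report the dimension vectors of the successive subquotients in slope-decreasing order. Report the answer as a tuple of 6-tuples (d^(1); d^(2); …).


Interval decomposition of M: I[1,1]^2, I[1,3], I[1,6], I[2,3], I[5,5].
HN type (ℓ=5): μ^(1)=67; μ^(2)=25; μ^(3)=61/3; μ^(4)=-17; μ^(5)=-59

((0, 0, 0, 0, 1, 0); (2, 0, 0, 0, 0, 0); (0, 0, 0, 1, 1, 1); (2, 2, 3, 0, 0, 0); (0, 1, 0, 0, 0, 0))


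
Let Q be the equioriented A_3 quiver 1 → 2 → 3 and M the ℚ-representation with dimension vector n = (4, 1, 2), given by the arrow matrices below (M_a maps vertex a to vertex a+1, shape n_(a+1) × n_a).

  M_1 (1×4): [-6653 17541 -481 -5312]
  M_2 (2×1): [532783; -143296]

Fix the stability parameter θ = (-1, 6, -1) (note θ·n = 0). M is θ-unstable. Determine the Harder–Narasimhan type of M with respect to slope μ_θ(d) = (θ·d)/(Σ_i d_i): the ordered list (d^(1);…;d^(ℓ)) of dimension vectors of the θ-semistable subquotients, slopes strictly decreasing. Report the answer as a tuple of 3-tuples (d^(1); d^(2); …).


Barcode: M ≅ I[1,1]^3, I[1,3], I[3,3]. HN layers by μ_θ (2 steps, strictly decreasing):
  μ^(1)=5/2; μ^(2)=-1

((0, 1, 1); (4, 0, 1))


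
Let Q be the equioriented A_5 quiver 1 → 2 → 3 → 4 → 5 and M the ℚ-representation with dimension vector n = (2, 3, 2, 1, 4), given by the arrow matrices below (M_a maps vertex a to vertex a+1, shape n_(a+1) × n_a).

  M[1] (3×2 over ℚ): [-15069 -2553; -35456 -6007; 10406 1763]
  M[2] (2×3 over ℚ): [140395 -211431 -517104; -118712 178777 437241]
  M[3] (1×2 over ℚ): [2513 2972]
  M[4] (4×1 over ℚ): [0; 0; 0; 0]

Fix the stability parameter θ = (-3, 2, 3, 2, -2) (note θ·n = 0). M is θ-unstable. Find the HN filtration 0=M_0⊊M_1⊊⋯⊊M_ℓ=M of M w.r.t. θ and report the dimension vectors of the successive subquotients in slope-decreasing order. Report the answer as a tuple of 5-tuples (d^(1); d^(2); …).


Via rank(M_{q-1}∘⋯∘M_p): M ≅ I[1,2], I[1,4], I[2,3], I[5,5]^4.
μ_θ-semistable layers: μ^(1)=3; μ^(2)=5/2; μ^(3)=2; μ^(4)=-2; μ^(5)=-3

((0, 0, 1, 0, 0); (0, 0, 1, 1, 0); (0, 3, 0, 0, 0); (0, 0, 0, 0, 4); (2, 0, 0, 0, 0))


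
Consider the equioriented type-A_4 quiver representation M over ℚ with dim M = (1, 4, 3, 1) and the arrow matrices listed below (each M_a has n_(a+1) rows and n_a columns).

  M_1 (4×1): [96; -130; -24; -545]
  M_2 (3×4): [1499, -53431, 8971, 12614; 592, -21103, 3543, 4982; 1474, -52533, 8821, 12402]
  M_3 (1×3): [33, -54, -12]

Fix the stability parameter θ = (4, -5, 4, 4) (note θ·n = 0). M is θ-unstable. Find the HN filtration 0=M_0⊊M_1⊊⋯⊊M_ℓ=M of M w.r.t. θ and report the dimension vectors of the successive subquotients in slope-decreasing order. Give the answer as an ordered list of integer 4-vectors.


Barcode: M ≅ I[1,2], I[2,2], I[2,3], I[2,4], I[3,3]. HN layers by μ_θ (3 steps, strictly decreasing):
  μ^(1)=4; μ^(2)=-1/2; μ^(3)=-5

((0, 0, 3, 1); (1, 1, 0, 0); (0, 3, 0, 0))


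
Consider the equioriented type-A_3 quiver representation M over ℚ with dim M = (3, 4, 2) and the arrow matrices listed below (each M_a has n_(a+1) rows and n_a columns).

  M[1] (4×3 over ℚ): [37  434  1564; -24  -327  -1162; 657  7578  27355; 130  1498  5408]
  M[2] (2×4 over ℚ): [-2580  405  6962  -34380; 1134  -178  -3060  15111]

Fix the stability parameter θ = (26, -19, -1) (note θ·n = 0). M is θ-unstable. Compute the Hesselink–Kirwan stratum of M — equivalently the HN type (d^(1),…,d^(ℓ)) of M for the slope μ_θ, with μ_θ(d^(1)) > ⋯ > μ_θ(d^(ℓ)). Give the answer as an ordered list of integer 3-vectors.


Via rank(M_{q-1}∘⋯∘M_p): M ≅ I[1,2]^2, I[1,3], I[2,3].
μ_θ-semistable layers: μ^(1)=7/2; μ^(2)=2; μ^(3)=-1; μ^(4)=-19

((2, 2, 0); (1, 1, 1); (0, 0, 1); (0, 1, 0))


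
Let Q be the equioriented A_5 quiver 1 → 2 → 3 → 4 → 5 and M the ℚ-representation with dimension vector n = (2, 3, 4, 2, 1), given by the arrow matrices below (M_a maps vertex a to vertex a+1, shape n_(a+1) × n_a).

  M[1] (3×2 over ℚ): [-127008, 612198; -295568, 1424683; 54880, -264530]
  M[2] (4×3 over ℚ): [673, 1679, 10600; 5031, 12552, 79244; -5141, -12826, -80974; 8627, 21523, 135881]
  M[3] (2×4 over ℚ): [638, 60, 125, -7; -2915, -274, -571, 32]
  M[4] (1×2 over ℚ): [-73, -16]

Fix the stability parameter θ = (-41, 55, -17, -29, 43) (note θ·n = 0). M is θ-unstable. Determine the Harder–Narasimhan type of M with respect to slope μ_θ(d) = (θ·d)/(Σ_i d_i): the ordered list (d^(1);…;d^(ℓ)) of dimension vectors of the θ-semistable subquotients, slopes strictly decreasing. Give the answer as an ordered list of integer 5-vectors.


Interval decomposition of M: I[1,1], I[1,5], I[2,3], I[2,4], I[3,3].
HN type (ℓ=5): μ^(1)=43; μ^(2)=19; μ^(3)=3; μ^(4)=-17; μ^(5)=-41

((0, 0, 0, 0, 1); (0, 1, 1, 0, 0); (0, 2, 2, 2, 0); (0, 0, 1, 0, 0); (2, 0, 0, 0, 0))


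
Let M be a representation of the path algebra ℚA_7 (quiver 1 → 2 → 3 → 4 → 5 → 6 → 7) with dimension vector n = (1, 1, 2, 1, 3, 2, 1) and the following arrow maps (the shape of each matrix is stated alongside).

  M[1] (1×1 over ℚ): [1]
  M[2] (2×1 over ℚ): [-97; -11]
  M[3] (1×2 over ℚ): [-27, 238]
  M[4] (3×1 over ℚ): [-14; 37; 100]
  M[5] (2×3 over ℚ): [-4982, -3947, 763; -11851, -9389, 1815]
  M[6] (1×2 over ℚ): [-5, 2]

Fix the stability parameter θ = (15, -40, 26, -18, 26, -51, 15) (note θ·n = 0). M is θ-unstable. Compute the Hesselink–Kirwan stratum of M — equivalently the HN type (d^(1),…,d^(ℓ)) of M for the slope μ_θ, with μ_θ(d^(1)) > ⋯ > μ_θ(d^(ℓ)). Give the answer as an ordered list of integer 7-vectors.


Barcode: M ≅ I[1,7], I[3,3], I[5,5], I[5,6]. HN layers by μ_θ (4 steps, strictly decreasing):
  μ^(1)=26; μ^(2)=15; μ^(3)=-17/4; μ^(4)=-25/2

((0, 0, 1, 0, 1, 0, 0); (0, 0, 0, 0, 0, 0, 1); (0, 0, 1, 1, 1, 1, 0); (1, 1, 0, 0, 1, 1, 0))


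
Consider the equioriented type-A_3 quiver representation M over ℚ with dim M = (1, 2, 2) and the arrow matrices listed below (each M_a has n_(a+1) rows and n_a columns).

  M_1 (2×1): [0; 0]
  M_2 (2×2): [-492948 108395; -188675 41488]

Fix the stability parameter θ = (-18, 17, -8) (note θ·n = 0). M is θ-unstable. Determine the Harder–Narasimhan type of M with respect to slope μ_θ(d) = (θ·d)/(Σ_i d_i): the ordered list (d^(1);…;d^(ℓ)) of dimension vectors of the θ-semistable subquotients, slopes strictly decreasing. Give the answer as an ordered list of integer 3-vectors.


Interval decomposition of M: I[1,1], I[2,3]^2.
HN type (ℓ=2): μ^(1)=9/2; μ^(2)=-18

((0, 2, 2); (1, 0, 0))


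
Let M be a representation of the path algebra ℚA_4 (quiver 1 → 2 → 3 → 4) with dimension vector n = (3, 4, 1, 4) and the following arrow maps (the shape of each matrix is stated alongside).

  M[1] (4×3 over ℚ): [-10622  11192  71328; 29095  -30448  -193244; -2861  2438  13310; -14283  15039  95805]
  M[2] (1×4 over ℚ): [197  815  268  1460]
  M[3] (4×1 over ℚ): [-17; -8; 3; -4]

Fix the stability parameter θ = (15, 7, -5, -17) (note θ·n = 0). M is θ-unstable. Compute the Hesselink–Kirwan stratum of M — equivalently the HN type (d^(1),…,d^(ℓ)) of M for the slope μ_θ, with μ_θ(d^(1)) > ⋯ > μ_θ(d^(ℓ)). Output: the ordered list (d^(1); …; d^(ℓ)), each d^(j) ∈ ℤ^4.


Barcode: M ≅ I[1,1], I[1,2], I[1,4], I[2,2]^2, I[4,4]^3. HN layers by μ_θ (5 steps, strictly decreasing):
  μ^(1)=15; μ^(2)=11; μ^(3)=7; μ^(4)=0; μ^(5)=-17

((1, 0, 0, 0); (1, 1, 0, 0); (0, 2, 0, 0); (1, 1, 1, 1); (0, 0, 0, 3))


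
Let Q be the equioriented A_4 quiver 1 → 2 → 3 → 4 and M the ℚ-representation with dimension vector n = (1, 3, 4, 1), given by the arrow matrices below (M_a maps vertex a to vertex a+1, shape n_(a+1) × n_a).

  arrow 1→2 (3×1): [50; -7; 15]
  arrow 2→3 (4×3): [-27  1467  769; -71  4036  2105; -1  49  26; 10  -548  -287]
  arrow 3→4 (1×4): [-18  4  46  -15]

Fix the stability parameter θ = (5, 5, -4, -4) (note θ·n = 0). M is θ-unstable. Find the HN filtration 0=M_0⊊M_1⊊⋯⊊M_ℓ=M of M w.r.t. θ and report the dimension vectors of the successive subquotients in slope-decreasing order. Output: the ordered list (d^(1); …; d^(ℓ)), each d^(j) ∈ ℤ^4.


Interval decomposition of M: I[1,4], I[2,3]^2, I[3,3].
HN type (ℓ=2): μ^(1)=1/2; μ^(2)=-4

((1, 3, 3, 1); (0, 0, 1, 0))


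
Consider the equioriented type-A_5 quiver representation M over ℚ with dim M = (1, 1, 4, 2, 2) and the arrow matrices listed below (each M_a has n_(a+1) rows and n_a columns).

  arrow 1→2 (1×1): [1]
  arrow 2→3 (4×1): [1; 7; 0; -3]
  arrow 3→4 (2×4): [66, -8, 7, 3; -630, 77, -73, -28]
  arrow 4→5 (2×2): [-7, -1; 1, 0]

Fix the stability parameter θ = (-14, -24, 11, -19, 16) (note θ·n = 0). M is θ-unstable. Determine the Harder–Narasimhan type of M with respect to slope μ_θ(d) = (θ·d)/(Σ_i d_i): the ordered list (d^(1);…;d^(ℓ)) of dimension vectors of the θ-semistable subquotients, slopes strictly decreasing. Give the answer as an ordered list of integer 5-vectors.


Via rank(M_{q-1}∘⋯∘M_p): M ≅ I[1,5], I[3,3]^2, I[3,5].
μ_θ-semistable layers: μ^(1)=16; μ^(2)=11; μ^(3)=-4; μ^(4)=-19

((0, 0, 0, 0, 2); (0, 0, 2, 0, 0); (0, 0, 2, 2, 0); (1, 1, 0, 0, 0))


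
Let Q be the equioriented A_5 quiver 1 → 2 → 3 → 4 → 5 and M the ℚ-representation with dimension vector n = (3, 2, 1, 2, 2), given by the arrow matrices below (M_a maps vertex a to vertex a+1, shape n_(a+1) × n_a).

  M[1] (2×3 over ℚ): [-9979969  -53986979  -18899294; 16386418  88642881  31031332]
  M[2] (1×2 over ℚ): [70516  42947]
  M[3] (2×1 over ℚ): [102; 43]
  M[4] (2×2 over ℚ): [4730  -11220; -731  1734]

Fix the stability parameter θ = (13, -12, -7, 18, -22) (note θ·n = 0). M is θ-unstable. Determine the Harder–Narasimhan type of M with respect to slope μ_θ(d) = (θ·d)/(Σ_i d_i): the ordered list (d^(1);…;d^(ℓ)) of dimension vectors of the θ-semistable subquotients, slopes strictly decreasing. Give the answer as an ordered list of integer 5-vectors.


Interval decomposition of M: I[1,1], I[1,2], I[1,4], I[4,5], I[5,5].
HN type (ℓ=5): μ^(1)=18; μ^(2)=13; μ^(3)=1/2; μ^(4)=-2; μ^(5)=-22

((0, 0, 0, 1, 0); (1, 0, 0, 0, 0); (1, 1, 0, 0, 0); (1, 1, 1, 1, 1); (0, 0, 0, 0, 1))


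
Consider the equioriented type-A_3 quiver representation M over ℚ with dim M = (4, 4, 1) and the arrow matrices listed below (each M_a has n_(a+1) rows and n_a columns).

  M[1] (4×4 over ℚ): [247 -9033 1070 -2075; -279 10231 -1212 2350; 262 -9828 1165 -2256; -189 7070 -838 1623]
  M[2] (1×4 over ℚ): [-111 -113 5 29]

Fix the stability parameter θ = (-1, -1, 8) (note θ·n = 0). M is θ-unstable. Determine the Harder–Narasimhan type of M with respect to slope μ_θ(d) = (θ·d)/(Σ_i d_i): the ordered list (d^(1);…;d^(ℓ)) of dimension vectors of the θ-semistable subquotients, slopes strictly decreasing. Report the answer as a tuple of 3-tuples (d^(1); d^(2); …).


Interval decomposition of M: I[1,2]^3, I[1,3].
HN type (ℓ=2): μ^(1)=8; μ^(2)=-1

((0, 0, 1); (4, 4, 0))


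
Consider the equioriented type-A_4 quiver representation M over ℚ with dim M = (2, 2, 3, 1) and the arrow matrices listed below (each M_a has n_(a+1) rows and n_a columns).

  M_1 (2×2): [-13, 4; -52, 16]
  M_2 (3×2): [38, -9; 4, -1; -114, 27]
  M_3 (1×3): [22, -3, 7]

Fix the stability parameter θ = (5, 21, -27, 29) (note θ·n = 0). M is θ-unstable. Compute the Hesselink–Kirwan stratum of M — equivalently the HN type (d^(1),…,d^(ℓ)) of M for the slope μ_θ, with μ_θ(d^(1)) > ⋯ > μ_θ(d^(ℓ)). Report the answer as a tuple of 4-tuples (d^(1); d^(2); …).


Barcode: M ≅ I[1,1], I[1,4], I[2,3], I[3,3]. HN layers by μ_θ (5 steps, strictly decreasing):
  μ^(1)=29; μ^(2)=5; μ^(3)=-1/3; μ^(4)=-3; μ^(5)=-27

((0, 0, 0, 1); (1, 0, 0, 0); (1, 1, 1, 0); (0, 1, 1, 0); (0, 0, 1, 0))


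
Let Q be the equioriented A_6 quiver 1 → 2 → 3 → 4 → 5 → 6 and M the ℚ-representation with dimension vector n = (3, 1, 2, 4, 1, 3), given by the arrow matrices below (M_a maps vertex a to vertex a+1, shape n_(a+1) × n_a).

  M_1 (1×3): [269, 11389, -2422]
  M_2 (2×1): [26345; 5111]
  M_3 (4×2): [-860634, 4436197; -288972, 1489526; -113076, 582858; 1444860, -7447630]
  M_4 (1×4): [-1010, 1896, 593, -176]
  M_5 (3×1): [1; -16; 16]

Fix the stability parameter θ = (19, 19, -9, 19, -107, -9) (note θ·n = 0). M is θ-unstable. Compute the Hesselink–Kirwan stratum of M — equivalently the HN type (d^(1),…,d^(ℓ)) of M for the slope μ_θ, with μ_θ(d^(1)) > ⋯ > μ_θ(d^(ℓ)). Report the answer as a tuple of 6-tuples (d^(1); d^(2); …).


Via rank(M_{q-1}∘⋯∘M_p): M ≅ I[1,1]^2, I[1,4], I[3,3], I[4,4]^2, I[4,6], I[6,6]^2.
μ_θ-semistable layers: μ^(1)=19; μ^(2)=29/3; μ^(3)=-9; μ^(4)=-44

((2, 0, 0, 3, 0, 0); (1, 1, 1, 0, 0, 0); (0, 0, 1, 0, 0, 3); (0, 0, 0, 1, 1, 0))


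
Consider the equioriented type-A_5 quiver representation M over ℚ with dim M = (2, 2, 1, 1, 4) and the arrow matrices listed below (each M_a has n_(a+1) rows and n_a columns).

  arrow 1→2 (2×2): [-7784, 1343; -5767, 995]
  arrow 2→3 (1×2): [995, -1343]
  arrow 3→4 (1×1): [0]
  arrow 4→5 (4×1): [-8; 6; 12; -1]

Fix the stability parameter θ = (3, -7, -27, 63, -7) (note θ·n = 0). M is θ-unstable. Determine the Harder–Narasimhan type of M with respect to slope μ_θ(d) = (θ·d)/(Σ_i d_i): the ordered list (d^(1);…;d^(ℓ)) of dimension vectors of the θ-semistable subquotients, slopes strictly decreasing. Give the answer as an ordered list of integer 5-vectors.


Barcode: M ≅ I[1,2], I[1,3], I[4,5], I[5,5]^3. HN layers by μ_θ (4 steps, strictly decreasing):
  μ^(1)=28; μ^(2)=-2; μ^(3)=-7; μ^(4)=-31/3

((0, 0, 0, 1, 1); (1, 1, 0, 0, 0); (0, 0, 0, 0, 3); (1, 1, 1, 0, 0))


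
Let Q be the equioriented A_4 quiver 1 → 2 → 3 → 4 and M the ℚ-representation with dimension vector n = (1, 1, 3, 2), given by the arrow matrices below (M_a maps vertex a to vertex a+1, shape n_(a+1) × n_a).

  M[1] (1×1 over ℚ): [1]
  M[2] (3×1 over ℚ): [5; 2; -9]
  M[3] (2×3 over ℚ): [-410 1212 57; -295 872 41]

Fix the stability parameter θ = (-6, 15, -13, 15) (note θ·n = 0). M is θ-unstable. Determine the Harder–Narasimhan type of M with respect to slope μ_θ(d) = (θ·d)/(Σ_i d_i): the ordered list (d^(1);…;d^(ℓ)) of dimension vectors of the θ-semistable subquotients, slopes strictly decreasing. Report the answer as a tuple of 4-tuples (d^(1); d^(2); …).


Interval decomposition of M: I[1,4], I[3,3], I[3,4].
HN type (ℓ=4): μ^(1)=15; μ^(2)=1; μ^(3)=-6; μ^(4)=-13

((0, 0, 0, 2); (0, 1, 1, 0); (1, 0, 0, 0); (0, 0, 2, 0))


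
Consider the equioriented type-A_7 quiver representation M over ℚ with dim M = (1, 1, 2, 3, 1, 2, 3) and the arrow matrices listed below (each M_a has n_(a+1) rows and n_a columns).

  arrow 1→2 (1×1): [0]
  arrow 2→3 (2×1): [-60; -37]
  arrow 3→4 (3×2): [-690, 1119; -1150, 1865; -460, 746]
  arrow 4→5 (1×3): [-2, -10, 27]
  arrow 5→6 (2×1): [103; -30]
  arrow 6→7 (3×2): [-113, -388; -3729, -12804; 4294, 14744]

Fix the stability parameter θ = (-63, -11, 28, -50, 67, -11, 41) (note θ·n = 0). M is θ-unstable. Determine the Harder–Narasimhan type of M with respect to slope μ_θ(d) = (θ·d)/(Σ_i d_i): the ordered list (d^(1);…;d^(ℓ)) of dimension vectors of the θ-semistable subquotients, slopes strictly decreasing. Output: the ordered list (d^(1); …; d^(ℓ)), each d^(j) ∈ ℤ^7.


Via rank(M_{q-1}∘⋯∘M_p): M ≅ I[1,1], I[2,7], I[3,3], I[4,4]^2, I[6,6], I[7,7]^2.
μ_θ-semistable layers: μ^(1)=41; μ^(2)=28; μ^(3)=-11; μ^(4)=-50; μ^(5)=-63

((0, 0, 0, 0, 0, 0, 3); (0, 0, 1, 0, 1, 1, 0); (0, 1, 1, 1, 0, 1, 0); (0, 0, 0, 2, 0, 0, 0); (1, 0, 0, 0, 0, 0, 0))


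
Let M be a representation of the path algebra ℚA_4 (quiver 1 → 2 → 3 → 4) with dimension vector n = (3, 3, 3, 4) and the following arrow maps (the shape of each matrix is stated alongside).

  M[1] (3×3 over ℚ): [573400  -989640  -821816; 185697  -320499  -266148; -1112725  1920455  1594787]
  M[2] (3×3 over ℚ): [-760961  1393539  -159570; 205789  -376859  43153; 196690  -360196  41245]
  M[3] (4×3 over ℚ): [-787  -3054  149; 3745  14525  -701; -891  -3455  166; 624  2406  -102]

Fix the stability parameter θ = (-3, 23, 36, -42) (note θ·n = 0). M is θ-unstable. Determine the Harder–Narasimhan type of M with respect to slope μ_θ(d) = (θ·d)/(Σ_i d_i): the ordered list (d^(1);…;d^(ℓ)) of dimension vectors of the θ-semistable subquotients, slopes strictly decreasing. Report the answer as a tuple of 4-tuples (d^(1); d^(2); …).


Barcode: M ≅ I[1,1], I[1,4]^2, I[2,4], I[4,4]. HN layers by μ_θ (3 steps, strictly decreasing):
  μ^(1)=17/3; μ^(2)=-3; μ^(3)=-42

((0, 3, 3, 3); (3, 0, 0, 0); (0, 0, 0, 1))


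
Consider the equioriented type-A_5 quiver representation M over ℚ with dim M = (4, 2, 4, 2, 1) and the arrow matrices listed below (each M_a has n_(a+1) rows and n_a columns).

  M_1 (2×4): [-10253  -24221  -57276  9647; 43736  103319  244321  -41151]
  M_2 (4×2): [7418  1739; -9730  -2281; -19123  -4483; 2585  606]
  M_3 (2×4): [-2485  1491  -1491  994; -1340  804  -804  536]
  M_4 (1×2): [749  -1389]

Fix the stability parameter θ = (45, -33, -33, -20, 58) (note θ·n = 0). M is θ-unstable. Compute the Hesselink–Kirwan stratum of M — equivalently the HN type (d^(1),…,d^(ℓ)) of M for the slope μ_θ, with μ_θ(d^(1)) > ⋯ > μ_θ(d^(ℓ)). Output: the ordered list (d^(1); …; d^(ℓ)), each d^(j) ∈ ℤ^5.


Barcode: M ≅ I[1,1]^2, I[1,3], I[1,5], I[3,3]^2, I[4,4]. HN layers by μ_θ (6 steps, strictly decreasing):
  μ^(1)=58; μ^(2)=45; μ^(3)=-7; μ^(4)=-41/4; μ^(5)=-20; μ^(6)=-33

((0, 0, 0, 0, 1); (2, 0, 0, 0, 0); (1, 1, 1, 0, 0); (1, 1, 1, 1, 0); (0, 0, 0, 1, 0); (0, 0, 2, 0, 0))


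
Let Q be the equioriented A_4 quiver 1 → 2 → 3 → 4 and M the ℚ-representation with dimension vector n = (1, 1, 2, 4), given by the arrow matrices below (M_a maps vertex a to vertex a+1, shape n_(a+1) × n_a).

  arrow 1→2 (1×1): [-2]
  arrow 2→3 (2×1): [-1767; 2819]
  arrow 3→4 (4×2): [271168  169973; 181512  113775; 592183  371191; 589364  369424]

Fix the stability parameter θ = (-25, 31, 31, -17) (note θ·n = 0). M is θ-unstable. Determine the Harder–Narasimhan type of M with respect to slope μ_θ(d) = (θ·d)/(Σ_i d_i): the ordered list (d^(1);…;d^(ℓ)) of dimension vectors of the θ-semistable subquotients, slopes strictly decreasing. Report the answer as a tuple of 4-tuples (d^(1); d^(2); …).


Interval decomposition of M: I[1,4], I[3,4], I[4,4]^2.
HN type (ℓ=4): μ^(1)=15; μ^(2)=7; μ^(3)=-17; μ^(4)=-25

((0, 1, 1, 1); (0, 0, 1, 1); (0, 0, 0, 2); (1, 0, 0, 0))


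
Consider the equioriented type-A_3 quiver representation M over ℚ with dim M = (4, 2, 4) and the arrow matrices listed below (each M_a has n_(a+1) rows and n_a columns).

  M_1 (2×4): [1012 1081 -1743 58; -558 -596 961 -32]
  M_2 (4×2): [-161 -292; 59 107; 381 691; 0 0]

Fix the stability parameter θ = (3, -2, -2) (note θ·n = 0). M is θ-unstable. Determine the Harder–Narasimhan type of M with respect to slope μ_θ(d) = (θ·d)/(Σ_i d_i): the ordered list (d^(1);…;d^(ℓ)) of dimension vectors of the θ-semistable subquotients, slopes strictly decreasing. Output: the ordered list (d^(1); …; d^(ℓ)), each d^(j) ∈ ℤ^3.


Barcode: M ≅ I[1,1]^2, I[1,3]^2, I[3,3]^2. HN layers by μ_θ (3 steps, strictly decreasing):
  μ^(1)=3; μ^(2)=-1/3; μ^(3)=-2

((2, 0, 0); (2, 2, 2); (0, 0, 2))


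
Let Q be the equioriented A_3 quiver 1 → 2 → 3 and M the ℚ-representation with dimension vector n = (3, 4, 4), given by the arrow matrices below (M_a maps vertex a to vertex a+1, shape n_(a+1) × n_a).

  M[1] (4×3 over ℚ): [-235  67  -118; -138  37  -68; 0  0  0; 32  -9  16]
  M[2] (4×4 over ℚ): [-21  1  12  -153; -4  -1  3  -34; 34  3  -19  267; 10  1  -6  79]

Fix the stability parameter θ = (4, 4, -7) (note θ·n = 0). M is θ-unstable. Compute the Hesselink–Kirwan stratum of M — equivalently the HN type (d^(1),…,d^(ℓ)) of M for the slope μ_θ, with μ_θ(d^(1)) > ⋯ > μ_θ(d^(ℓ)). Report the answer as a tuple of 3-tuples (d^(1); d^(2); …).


Barcode: M ≅ I[1,1], I[1,3]^2, I[2,3]^2. HN layers by μ_θ (3 steps, strictly decreasing):
  μ^(1)=4; μ^(2)=1/3; μ^(3)=-3/2

((1, 0, 0); (2, 2, 2); (0, 2, 2))


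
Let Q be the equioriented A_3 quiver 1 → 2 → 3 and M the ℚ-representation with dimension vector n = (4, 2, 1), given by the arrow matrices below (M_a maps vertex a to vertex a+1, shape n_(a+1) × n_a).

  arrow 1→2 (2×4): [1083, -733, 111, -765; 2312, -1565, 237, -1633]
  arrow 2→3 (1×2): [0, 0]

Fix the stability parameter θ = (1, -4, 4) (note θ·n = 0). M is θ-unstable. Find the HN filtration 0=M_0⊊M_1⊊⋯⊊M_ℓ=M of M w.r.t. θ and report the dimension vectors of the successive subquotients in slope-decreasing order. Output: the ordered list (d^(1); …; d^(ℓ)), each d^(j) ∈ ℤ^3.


Interval decomposition of M: I[1,1]^2, I[1,2]^2, I[3,3].
HN type (ℓ=3): μ^(1)=4; μ^(2)=1; μ^(3)=-3/2

((0, 0, 1); (2, 0, 0); (2, 2, 0))


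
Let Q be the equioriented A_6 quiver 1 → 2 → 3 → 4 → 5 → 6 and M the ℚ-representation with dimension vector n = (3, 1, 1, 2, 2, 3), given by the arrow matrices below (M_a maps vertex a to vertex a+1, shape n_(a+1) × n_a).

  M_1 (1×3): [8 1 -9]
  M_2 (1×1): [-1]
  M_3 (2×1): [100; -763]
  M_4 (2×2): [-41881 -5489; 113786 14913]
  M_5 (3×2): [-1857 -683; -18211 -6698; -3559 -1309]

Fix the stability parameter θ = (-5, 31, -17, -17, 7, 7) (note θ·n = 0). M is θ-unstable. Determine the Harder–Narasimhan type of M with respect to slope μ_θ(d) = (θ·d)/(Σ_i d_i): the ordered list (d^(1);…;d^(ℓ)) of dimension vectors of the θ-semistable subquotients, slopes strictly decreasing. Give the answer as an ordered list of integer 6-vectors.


Interval decomposition of M: I[1,1]^2, I[1,6], I[4,6], I[6,6].
HN type (ℓ=4): μ^(1)=7; μ^(2)=-1; μ^(3)=-5; μ^(4)=-17

((0, 0, 0, 0, 2, 3); (0, 1, 1, 1, 0, 0); (3, 0, 0, 0, 0, 0); (0, 0, 0, 1, 0, 0))


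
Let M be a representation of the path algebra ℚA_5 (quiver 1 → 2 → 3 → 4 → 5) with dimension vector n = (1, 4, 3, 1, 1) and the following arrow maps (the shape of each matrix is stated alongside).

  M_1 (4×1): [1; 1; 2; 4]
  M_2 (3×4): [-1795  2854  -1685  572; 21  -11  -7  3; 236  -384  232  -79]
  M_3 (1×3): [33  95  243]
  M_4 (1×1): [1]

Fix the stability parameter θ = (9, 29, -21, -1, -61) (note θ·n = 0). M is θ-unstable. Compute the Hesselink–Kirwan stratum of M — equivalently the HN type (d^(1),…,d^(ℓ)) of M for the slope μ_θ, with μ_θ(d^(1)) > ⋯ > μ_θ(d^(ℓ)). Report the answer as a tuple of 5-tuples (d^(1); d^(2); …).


Barcode: M ≅ I[1,5], I[2,2], I[2,3]^2. HN layers by μ_θ (3 steps, strictly decreasing):
  μ^(1)=29; μ^(2)=4; μ^(3)=-9

((0, 1, 0, 0, 0); (0, 2, 2, 0, 0); (1, 1, 1, 1, 1))


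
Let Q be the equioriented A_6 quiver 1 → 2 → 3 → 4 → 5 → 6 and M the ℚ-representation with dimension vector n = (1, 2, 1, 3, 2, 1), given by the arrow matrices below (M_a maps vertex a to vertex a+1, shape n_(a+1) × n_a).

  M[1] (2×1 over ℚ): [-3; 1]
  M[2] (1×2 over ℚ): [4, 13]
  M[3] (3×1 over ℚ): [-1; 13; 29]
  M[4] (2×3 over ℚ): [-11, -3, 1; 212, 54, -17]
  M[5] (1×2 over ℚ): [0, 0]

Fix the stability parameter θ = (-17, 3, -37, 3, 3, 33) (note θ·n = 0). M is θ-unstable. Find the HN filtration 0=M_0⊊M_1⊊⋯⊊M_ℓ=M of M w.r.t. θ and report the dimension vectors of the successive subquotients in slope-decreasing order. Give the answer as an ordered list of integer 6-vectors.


Interval decomposition of M: I[1,5], I[2,2], I[4,4], I[4,5], I[6,6].
HN type (ℓ=3): μ^(1)=33; μ^(2)=3; μ^(3)=-17

((0, 0, 0, 0, 0, 1); (0, 1, 0, 3, 2, 0); (1, 1, 1, 0, 0, 0))


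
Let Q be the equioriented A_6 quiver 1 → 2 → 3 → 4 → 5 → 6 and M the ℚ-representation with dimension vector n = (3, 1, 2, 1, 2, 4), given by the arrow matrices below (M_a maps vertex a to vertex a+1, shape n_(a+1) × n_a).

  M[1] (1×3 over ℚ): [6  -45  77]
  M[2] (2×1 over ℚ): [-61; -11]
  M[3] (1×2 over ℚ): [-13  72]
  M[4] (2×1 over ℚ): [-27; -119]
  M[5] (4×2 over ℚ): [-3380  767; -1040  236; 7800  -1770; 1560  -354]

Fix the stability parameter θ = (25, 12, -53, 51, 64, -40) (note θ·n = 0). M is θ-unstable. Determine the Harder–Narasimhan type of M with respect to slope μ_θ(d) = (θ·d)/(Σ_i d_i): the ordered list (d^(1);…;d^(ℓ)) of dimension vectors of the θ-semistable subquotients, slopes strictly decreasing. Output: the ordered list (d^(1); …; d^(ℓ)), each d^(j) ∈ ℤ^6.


Via rank(M_{q-1}∘⋯∘M_p): M ≅ I[1,1]^2, I[1,6], I[3,3], I[5,5], I[6,6]^3.
μ_θ-semistable layers: μ^(1)=64; μ^(2)=25; μ^(3)=-16/3; μ^(4)=-40; μ^(5)=-53

((0, 0, 0, 0, 1, 0); (2, 0, 0, 1, 1, 1); (1, 1, 1, 0, 0, 0); (0, 0, 0, 0, 0, 3); (0, 0, 1, 0, 0, 0))


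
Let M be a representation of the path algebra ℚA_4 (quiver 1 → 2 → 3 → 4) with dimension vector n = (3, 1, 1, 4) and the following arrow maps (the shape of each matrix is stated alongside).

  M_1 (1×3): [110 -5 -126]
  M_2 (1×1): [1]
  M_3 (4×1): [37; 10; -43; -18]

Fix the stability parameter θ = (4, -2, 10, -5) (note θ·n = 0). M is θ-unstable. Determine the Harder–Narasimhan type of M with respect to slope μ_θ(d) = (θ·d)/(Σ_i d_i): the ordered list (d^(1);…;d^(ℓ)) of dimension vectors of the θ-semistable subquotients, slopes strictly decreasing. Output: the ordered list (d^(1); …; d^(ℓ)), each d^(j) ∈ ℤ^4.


Via rank(M_{q-1}∘⋯∘M_p): M ≅ I[1,1]^2, I[1,4], I[4,4]^3.
μ_θ-semistable layers: μ^(1)=4; μ^(2)=5/2; μ^(3)=1; μ^(4)=-5

((2, 0, 0, 0); (0, 0, 1, 1); (1, 1, 0, 0); (0, 0, 0, 3))


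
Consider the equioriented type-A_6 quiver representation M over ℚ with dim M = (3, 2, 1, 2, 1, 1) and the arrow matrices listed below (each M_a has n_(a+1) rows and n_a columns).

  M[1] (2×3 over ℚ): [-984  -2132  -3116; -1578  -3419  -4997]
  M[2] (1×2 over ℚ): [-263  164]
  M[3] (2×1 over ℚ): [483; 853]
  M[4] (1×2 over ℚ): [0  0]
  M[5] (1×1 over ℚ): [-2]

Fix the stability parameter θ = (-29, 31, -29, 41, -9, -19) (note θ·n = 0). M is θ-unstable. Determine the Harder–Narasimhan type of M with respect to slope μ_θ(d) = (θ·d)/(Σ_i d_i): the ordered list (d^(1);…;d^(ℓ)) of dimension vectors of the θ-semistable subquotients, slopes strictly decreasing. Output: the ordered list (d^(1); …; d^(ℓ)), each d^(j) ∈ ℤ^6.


Interval decomposition of M: I[1,1]^2, I[1,2], I[2,4], I[4,4], I[5,6].
HN type (ℓ=5): μ^(1)=41; μ^(2)=31; μ^(3)=1; μ^(4)=-14; μ^(5)=-29

((0, 0, 0, 2, 0, 0); (0, 1, 0, 0, 0, 0); (0, 1, 1, 0, 0, 0); (0, 0, 0, 0, 1, 1); (3, 0, 0, 0, 0, 0))


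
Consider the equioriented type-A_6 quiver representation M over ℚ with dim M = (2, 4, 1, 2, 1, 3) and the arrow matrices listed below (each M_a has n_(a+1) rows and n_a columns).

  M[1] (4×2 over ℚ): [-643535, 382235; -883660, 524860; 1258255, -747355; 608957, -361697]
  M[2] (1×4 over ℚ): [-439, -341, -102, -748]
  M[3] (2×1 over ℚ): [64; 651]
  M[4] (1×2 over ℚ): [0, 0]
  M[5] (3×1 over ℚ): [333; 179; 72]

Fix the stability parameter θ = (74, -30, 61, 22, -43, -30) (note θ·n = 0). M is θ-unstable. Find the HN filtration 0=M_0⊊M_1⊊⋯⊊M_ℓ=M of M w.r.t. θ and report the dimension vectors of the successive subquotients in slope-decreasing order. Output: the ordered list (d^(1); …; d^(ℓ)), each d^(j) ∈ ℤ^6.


Barcode: M ≅ I[1,1], I[1,4], I[2,2]^3, I[4,4], I[5,6], I[6,6]^2. HN layers by μ_θ (5 steps, strictly decreasing):
  μ^(1)=74; μ^(2)=83/2; μ^(3)=22; μ^(4)=-30; μ^(5)=-43

((1, 0, 0, 0, 0, 0); (0, 0, 1, 1, 0, 0); (1, 1, 0, 1, 0, 0); (0, 3, 0, 0, 0, 3); (0, 0, 0, 0, 1, 0))


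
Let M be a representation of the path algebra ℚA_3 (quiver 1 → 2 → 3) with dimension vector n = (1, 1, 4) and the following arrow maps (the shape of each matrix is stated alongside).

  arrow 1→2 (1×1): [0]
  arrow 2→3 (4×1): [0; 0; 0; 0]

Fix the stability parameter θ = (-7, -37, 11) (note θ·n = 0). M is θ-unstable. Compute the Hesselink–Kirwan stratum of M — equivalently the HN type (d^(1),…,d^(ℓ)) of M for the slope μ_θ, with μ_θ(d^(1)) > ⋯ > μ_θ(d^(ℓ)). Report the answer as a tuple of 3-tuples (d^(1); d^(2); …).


Barcode: M ≅ I[1,1], I[2,2], I[3,3]^4. HN layers by μ_θ (3 steps, strictly decreasing):
  μ^(1)=11; μ^(2)=-7; μ^(3)=-37

((0, 0, 4); (1, 0, 0); (0, 1, 0))


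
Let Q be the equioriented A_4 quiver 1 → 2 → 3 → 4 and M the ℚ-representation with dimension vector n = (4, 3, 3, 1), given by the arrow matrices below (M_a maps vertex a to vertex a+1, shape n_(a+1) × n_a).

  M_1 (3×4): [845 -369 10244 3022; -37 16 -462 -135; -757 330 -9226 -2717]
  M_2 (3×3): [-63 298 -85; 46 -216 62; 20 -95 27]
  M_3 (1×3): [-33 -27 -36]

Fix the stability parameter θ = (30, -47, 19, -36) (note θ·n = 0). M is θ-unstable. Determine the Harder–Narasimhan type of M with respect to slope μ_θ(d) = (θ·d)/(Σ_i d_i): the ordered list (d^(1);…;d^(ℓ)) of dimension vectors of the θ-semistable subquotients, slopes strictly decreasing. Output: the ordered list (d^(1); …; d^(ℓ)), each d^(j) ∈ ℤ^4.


Interval decomposition of M: I[1,1]^2, I[1,2], I[1,4], I[2,3], I[3,3].
HN type (ℓ=4): μ^(1)=30; μ^(2)=19; μ^(3)=-17/2; μ^(4)=-47

((2, 0, 0, 0); (0, 0, 2, 0); (2, 2, 1, 1); (0, 1, 0, 0))


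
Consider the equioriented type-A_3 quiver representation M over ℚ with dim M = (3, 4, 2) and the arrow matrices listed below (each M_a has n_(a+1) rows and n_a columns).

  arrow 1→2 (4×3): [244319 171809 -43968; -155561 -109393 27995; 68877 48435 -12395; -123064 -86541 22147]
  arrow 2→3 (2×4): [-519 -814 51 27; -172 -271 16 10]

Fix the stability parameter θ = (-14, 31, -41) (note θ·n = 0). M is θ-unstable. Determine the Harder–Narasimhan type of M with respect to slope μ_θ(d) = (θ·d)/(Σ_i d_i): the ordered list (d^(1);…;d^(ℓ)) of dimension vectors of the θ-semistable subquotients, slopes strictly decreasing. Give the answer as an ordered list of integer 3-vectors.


Barcode: M ≅ I[1,2], I[1,3]^2, I[2,2]. HN layers by μ_θ (3 steps, strictly decreasing):
  μ^(1)=31; μ^(2)=-5; μ^(3)=-14

((0, 2, 0); (0, 2, 2); (3, 0, 0))


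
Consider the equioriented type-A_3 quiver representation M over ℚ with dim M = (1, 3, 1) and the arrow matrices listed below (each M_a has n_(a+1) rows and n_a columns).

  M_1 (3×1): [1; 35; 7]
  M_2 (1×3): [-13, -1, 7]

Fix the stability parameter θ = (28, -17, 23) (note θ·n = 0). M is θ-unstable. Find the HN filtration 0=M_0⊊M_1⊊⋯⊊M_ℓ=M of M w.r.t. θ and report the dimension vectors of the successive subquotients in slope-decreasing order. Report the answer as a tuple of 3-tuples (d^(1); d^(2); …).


Via rank(M_{q-1}∘⋯∘M_p): M ≅ I[1,3], I[2,2]^2.
μ_θ-semistable layers: μ^(1)=23; μ^(2)=11/2; μ^(3)=-17

((0, 0, 1); (1, 1, 0); (0, 2, 0))


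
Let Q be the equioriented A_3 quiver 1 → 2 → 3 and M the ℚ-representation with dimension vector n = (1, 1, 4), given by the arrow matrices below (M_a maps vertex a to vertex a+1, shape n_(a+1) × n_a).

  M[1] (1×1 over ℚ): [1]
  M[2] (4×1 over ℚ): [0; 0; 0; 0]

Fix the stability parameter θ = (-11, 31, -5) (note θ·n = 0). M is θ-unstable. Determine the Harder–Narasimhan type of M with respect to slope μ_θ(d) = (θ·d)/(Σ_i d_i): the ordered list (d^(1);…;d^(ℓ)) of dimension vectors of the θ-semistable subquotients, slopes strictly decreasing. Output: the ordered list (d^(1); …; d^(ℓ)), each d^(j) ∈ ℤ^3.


Via rank(M_{q-1}∘⋯∘M_p): M ≅ I[1,2], I[3,3]^4.
μ_θ-semistable layers: μ^(1)=31; μ^(2)=-5; μ^(3)=-11

((0, 1, 0); (0, 0, 4); (1, 0, 0))


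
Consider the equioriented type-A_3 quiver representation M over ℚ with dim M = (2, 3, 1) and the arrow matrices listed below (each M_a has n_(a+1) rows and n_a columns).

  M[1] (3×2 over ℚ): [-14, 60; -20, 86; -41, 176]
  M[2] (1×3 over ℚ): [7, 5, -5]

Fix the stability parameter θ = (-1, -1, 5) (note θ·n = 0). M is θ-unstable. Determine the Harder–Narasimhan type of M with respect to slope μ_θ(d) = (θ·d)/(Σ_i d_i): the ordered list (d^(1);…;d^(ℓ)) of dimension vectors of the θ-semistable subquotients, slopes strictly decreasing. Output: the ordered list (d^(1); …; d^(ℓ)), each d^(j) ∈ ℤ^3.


Via rank(M_{q-1}∘⋯∘M_p): M ≅ I[1,2], I[1,3], I[2,2].
μ_θ-semistable layers: μ^(1)=5; μ^(2)=-1

((0, 0, 1); (2, 3, 0))


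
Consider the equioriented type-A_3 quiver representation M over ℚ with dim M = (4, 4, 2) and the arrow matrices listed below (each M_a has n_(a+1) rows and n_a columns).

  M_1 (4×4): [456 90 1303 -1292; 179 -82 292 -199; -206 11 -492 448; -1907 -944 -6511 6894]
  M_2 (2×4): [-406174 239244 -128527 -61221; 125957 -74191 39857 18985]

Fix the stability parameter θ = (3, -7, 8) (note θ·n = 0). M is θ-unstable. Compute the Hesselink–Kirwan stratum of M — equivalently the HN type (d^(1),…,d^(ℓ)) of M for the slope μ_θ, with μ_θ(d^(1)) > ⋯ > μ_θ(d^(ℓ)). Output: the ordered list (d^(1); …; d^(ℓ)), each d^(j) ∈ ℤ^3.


Interval decomposition of M: I[1,2]^2, I[1,3]^2.
HN type (ℓ=2): μ^(1)=8; μ^(2)=-2

((0, 0, 2); (4, 4, 0))


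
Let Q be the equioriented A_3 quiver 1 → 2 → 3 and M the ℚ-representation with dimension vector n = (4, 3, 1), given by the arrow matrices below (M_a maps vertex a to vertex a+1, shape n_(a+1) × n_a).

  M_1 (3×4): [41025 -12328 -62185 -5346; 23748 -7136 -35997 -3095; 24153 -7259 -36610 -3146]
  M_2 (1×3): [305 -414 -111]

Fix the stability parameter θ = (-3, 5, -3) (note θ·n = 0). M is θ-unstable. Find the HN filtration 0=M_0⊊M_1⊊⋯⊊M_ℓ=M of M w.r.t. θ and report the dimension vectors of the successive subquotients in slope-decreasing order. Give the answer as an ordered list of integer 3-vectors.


Interval decomposition of M: I[1,1], I[1,2]^2, I[1,3].
HN type (ℓ=3): μ^(1)=5; μ^(2)=1; μ^(3)=-3

((0, 2, 0); (0, 1, 1); (4, 0, 0))


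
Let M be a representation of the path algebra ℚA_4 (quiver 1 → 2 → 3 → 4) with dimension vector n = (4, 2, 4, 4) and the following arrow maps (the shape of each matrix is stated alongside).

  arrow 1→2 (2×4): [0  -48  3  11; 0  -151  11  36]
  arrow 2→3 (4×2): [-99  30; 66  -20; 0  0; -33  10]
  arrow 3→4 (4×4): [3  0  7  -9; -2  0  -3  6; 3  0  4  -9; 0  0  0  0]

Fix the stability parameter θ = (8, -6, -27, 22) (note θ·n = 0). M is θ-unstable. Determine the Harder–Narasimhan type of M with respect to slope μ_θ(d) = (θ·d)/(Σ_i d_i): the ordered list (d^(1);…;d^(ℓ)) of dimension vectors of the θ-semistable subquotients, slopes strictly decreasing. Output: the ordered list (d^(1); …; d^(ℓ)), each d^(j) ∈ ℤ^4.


Via rank(M_{q-1}∘⋯∘M_p): M ≅ I[1,1]^2, I[1,2], I[1,3], I[3,3], I[3,4]^2, I[4,4]^2.
μ_θ-semistable layers: μ^(1)=22; μ^(2)=8; μ^(3)=1; μ^(4)=-25/3; μ^(5)=-27

((0, 0, 0, 4); (2, 0, 0, 0); (1, 1, 0, 0); (1, 1, 1, 0); (0, 0, 3, 0))


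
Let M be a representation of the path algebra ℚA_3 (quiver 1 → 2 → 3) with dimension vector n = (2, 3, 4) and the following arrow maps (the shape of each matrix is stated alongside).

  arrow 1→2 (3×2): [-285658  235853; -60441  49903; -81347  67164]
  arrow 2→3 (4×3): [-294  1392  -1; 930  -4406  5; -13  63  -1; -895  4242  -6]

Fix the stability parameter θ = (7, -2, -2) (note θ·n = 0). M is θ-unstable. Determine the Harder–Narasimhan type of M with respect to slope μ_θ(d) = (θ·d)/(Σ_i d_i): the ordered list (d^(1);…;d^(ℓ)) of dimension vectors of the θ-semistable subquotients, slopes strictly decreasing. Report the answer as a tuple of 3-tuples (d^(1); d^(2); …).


Interval decomposition of M: I[1,3]^2, I[2,3], I[3,3].
HN type (ℓ=2): μ^(1)=1; μ^(2)=-2

((2, 2, 2); (0, 1, 2))


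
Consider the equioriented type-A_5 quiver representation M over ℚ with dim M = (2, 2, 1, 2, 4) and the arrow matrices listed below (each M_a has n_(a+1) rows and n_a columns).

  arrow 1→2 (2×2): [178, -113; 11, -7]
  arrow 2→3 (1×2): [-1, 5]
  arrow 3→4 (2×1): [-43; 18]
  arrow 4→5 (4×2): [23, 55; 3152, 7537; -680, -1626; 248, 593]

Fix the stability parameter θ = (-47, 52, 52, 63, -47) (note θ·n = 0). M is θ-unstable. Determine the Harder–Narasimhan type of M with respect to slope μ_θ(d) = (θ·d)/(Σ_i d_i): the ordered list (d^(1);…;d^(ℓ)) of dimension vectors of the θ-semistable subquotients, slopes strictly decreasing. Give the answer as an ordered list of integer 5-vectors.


Via rank(M_{q-1}∘⋯∘M_p): M ≅ I[1,2], I[1,5], I[4,5], I[5,5]^2.
μ_θ-semistable layers: μ^(1)=52; μ^(2)=30; μ^(3)=8; μ^(4)=-47

((0, 1, 0, 0, 0); (0, 1, 1, 1, 1); (0, 0, 0, 1, 1); (2, 0, 0, 0, 2))
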